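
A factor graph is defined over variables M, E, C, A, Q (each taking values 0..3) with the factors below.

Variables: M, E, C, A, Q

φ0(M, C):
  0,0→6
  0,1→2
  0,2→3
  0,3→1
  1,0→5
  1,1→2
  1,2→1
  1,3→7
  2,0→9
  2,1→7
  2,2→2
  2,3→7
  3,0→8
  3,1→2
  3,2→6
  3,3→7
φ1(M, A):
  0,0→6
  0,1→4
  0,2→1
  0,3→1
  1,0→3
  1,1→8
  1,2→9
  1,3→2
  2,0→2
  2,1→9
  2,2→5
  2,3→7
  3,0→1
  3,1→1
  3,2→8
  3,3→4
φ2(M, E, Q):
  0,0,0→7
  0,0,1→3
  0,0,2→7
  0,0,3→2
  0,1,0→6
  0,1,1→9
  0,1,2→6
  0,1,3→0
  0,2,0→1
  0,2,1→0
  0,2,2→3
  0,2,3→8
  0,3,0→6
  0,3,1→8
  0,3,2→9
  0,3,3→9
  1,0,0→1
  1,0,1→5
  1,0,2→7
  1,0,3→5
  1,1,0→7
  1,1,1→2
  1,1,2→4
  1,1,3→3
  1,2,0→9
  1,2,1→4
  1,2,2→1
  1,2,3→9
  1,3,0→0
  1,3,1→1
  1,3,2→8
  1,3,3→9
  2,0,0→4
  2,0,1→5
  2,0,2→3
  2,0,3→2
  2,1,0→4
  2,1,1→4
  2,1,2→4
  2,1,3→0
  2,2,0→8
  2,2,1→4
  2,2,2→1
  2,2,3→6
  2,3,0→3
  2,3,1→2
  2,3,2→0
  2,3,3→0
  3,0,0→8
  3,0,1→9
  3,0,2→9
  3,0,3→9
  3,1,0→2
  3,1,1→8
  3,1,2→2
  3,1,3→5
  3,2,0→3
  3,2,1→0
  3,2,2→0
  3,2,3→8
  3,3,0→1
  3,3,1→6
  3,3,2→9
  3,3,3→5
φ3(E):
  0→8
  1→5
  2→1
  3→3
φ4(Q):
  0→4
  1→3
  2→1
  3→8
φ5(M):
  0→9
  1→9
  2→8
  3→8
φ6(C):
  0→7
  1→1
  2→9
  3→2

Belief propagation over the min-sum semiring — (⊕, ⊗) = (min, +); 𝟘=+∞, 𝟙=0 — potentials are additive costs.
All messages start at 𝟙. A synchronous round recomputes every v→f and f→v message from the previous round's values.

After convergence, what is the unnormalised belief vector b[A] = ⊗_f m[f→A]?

init: all messages = 𝟙 over 4 values
r1 m[φ0→M] = [1, 1, 2, 2]
r1 m[φ0→C] = [5, 2, 1, 1]
r1 m[φ1→M] = [1, 2, 2, 1]
r1 m[φ1→A] = [1, 1, 1, 1]
r1 m[φ2→M] = [0, 0, 0, 0]
r1 m[φ2→E] = [1, 0, 0, 0]
r1 m[φ2→Q] = [0, 0, 0, 0]
r1 m[φ3→E] = [8, 5, 1, 3]
r1 m[φ4→Q] = [4, 3, 1, 8]
r1 m[φ5→M] = [9, 9, 8, 8]
r1 m[φ6→C] = [7, 1, 9, 2]
r1 m[M→φ0] = [0, 0, 0, 0]
r1 m[M→φ1] = [0, 0, 0, 0]
r1 m[M→φ2] = [0, 0, 0, 0]
r1 m[M→φ5] = [0, 0, 0, 0]
r1 m[E→φ2] = [0, 0, 0, 0]
r1 m[E→φ3] = [0, 0, 0, 0]
r1 m[C→φ0] = [0, 0, 0, 0]
r1 m[C→φ6] = [0, 0, 0, 0]
r1 m[A→φ1] = [0, 0, 0, 0]
r1 m[Q→φ2] = [0, 0, 0, 0]
r1 m[Q→φ4] = [0, 0, 0, 0]
r2 m[φ0→M] = [1, 1, 2, 2]
r2 m[φ0→C] = [5, 2, 1, 1]
r2 m[φ1→M] = [1, 2, 2, 1]
r2 m[φ1→A] = [1, 1, 1, 1]
r2 m[φ2→M] = [0, 0, 0, 0]
r2 m[φ2→E] = [1, 0, 0, 0]
r2 m[φ2→Q] = [0, 0, 0, 0]
r2 m[φ3→E] = [8, 5, 1, 3]
r2 m[φ4→Q] = [4, 3, 1, 8]
r2 m[φ5→M] = [9, 9, 8, 8]
r2 m[φ6→C] = [7, 1, 9, 2]
r2 m[M→φ0] = [10, 11, 10, 9]
r2 m[M→φ1] = [10, 10, 10, 10]
r2 m[M→φ2] = [11, 12, 12, 11]
r2 m[M→φ5] = [2, 3, 4, 3]
r2 m[E→φ2] = [8, 5, 1, 3]
r2 m[E→φ3] = [1, 0, 0, 0]
r2 m[C→φ0] = [7, 1, 9, 2]
r2 m[C→φ6] = [5, 2, 1, 1]
r2 m[A→φ1] = [0, 0, 0, 0]
r2 m[Q→φ2] = [4, 3, 1, 8]
r2 m[Q→φ4] = [0, 0, 0, 0]
r3 m[φ0→M] = [3, 3, 8, 3]
r3 m[φ0→C] = [16, 11, 12, 11]
r3 m[φ1→M] = [1, 2, 2, 1]
r3 m[φ1→A] = [11, 11, 11, 11]
r3 m[φ2→M] = [4, 3, 3, 2]
r3 m[φ2→E] = [16, 14, 12, 13]
r3 m[φ2→Q] = [13, 12, 12, 15]
r3 m[φ3→E] = [8, 5, 1, 3]
r3 m[φ4→Q] = [4, 3, 1, 8]
r3 m[φ5→M] = [9, 9, 8, 8]
r3 m[φ6→C] = [7, 1, 9, 2]
r3 m[M→φ0] = [10, 11, 10, 9]
r3 m[M→φ1] = [10, 10, 10, 10]
r3 m[M→φ2] = [11, 12, 12, 11]
r3 m[M→φ5] = [2, 3, 4, 3]
r3 m[E→φ2] = [8, 5, 1, 3]
r3 m[E→φ3] = [1, 0, 0, 0]
r3 m[C→φ0] = [7, 1, 9, 2]
r3 m[C→φ6] = [5, 2, 1, 1]
r3 m[A→φ1] = [0, 0, 0, 0]
r3 m[Q→φ2] = [4, 3, 1, 8]
r3 m[Q→φ4] = [0, 0, 0, 0]
r4 m[φ0→M] = [3, 3, 8, 3]
r4 m[φ0→C] = [16, 11, 12, 11]
r4 m[φ1→M] = [1, 2, 2, 1]
r4 m[φ1→A] = [11, 11, 11, 11]
r4 m[φ2→M] = [4, 3, 3, 2]
r4 m[φ2→E] = [16, 14, 12, 13]
r4 m[φ2→Q] = [13, 12, 12, 15]
r4 m[φ3→E] = [8, 5, 1, 3]
r4 m[φ4→Q] = [4, 3, 1, 8]
r4 m[φ5→M] = [9, 9, 8, 8]
r4 m[φ6→C] = [7, 1, 9, 2]
r4 m[M→φ0] = [14, 14, 13, 11]
r4 m[M→φ1] = [16, 15, 19, 13]
r4 m[M→φ2] = [13, 14, 18, 12]
r4 m[M→φ5] = [8, 8, 13, 6]
r4 m[E→φ2] = [8, 5, 1, 3]
r4 m[E→φ3] = [16, 14, 12, 13]
r4 m[C→φ0] = [7, 1, 9, 2]
r4 m[C→φ6] = [16, 11, 12, 11]
r4 m[A→φ1] = [0, 0, 0, 0]
r4 m[Q→φ2] = [4, 3, 1, 8]
r4 m[Q→φ4] = [13, 12, 12, 15]
r5 m[φ0→M] = [3, 3, 8, 3]
r5 m[φ0→C] = [19, 13, 15, 15]
r5 m[φ1→M] = [1, 2, 2, 1]
r5 m[φ1→A] = [14, 14, 17, 17]
r5 m[φ2→M] = [4, 3, 3, 2]
r5 m[φ2→E] = [19, 15, 13, 17]
r5 m[φ2→Q] = [15, 13, 13, 18]
r5 m[φ3→E] = [8, 5, 1, 3]
r5 m[φ4→Q] = [4, 3, 1, 8]
r5 m[φ5→M] = [9, 9, 8, 8]
r5 m[φ6→C] = [7, 1, 9, 2]
r5 m[M→φ0] = [14, 14, 13, 11]
r5 m[M→φ1] = [16, 15, 19, 13]
r5 m[M→φ2] = [13, 14, 18, 12]
r5 m[M→φ5] = [8, 8, 13, 6]
r5 m[E→φ2] = [8, 5, 1, 3]
r5 m[E→φ3] = [16, 14, 12, 13]
r5 m[C→φ0] = [7, 1, 9, 2]
r5 m[C→φ6] = [16, 11, 12, 11]
r5 m[A→φ1] = [0, 0, 0, 0]
r5 m[Q→φ2] = [4, 3, 1, 8]
r5 m[Q→φ4] = [13, 12, 12, 15]
r6 m[φ0→M] = [3, 3, 8, 3]
r6 m[φ0→C] = [19, 13, 15, 15]
r6 m[φ1→M] = [1, 2, 2, 1]
r6 m[φ1→A] = [14, 14, 17, 17]
r6 m[φ2→M] = [4, 3, 3, 2]
r6 m[φ2→E] = [19, 15, 13, 17]
r6 m[φ2→Q] = [15, 13, 13, 18]
r6 m[φ3→E] = [8, 5, 1, 3]
r6 m[φ4→Q] = [4, 3, 1, 8]
r6 m[φ5→M] = [9, 9, 8, 8]
r6 m[φ6→C] = [7, 1, 9, 2]
r6 m[M→φ0] = [14, 14, 13, 11]
r6 m[M→φ1] = [16, 15, 19, 13]
r6 m[M→φ2] = [13, 14, 18, 12]
r6 m[M→φ5] = [8, 8, 13, 6]
r6 m[E→φ2] = [8, 5, 1, 3]
r6 m[E→φ3] = [19, 15, 13, 17]
r6 m[C→φ0] = [7, 1, 9, 2]
r6 m[C→φ6] = [19, 13, 15, 15]
r6 m[A→φ1] = [0, 0, 0, 0]
r6 m[Q→φ2] = [4, 3, 1, 8]
r6 m[Q→φ4] = [15, 13, 13, 18]
r7 m[φ0→M] = [3, 3, 8, 3]
r7 m[φ0→C] = [19, 13, 15, 15]
r7 m[φ1→M] = [1, 2, 2, 1]
r7 m[φ1→A] = [14, 14, 17, 17]
r7 m[φ2→M] = [4, 3, 3, 2]
r7 m[φ2→E] = [19, 15, 13, 17]
r7 m[φ2→Q] = [15, 13, 13, 18]
r7 m[φ3→E] = [8, 5, 1, 3]
r7 m[φ4→Q] = [4, 3, 1, 8]
r7 m[φ5→M] = [9, 9, 8, 8]
r7 m[φ6→C] = [7, 1, 9, 2]
r7 m[M→φ0] = [14, 14, 13, 11]
r7 m[M→φ1] = [16, 15, 19, 13]
r7 m[M→φ2] = [13, 14, 18, 12]
r7 m[M→φ5] = [8, 8, 13, 6]
r7 m[E→φ2] = [8, 5, 1, 3]
r7 m[E→φ3] = [19, 15, 13, 17]
r7 m[C→φ0] = [7, 1, 9, 2]
r7 m[C→φ6] = [19, 13, 15, 15]
r7 m[A→φ1] = [0, 0, 0, 0]
r7 m[Q→φ2] = [4, 3, 1, 8]
r7 m[Q→φ4] = [15, 13, 13, 18]
fixed point reached at round 7
b[A] = ⊗ incoming = [14, 14, 17, 17]

b[A] = [14, 14, 17, 17]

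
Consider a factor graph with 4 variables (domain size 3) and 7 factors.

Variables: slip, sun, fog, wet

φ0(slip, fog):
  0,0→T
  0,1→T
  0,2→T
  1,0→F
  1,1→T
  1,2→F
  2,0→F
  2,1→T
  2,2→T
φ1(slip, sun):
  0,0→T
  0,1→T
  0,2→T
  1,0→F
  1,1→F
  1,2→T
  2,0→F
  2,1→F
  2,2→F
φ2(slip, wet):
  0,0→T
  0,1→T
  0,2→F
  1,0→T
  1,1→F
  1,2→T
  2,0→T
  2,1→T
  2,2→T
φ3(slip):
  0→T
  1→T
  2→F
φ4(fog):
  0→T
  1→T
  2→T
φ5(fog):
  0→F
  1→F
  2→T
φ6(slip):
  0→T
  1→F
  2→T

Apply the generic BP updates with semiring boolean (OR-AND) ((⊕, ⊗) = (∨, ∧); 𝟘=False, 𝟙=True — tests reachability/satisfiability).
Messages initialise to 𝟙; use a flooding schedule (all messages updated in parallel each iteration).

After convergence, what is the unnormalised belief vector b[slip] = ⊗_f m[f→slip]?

init: all messages = 𝟙 over 3 values
r1 m[φ0→slip] = [T, T, T]
r1 m[φ0→fog] = [T, T, T]
r1 m[φ1→slip] = [T, T, F]
r1 m[φ1→sun] = [T, T, T]
r1 m[φ2→slip] = [T, T, T]
r1 m[φ2→wet] = [T, T, T]
r1 m[φ3→slip] = [T, T, F]
r1 m[φ4→fog] = [T, T, T]
r1 m[φ5→fog] = [F, F, T]
r1 m[φ6→slip] = [T, F, T]
r1 m[slip→φ0] = [T, T, T]
r1 m[slip→φ1] = [T, T, T]
r1 m[slip→φ2] = [T, T, T]
r1 m[slip→φ3] = [T, T, T]
r1 m[slip→φ6] = [T, T, T]
r1 m[sun→φ1] = [T, T, T]
r1 m[fog→φ0] = [T, T, T]
r1 m[fog→φ4] = [T, T, T]
r1 m[fog→φ5] = [T, T, T]
r1 m[wet→φ2] = [T, T, T]
r2 m[φ0→slip] = [T, T, T]
r2 m[φ0→fog] = [T, T, T]
r2 m[φ1→slip] = [T, T, F]
r2 m[φ1→sun] = [T, T, T]
r2 m[φ2→slip] = [T, T, T]
r2 m[φ2→wet] = [T, T, T]
r2 m[φ3→slip] = [T, T, F]
r2 m[φ4→fog] = [T, T, T]
r2 m[φ5→fog] = [F, F, T]
r2 m[φ6→slip] = [T, F, T]
r2 m[slip→φ0] = [T, F, F]
r2 m[slip→φ1] = [T, F, F]
r2 m[slip→φ2] = [T, F, F]
r2 m[slip→φ3] = [T, F, F]
r2 m[slip→φ6] = [T, T, F]
r2 m[sun→φ1] = [T, T, T]
r2 m[fog→φ0] = [F, F, T]
r2 m[fog→φ4] = [F, F, T]
r2 m[fog→φ5] = [T, T, T]
r2 m[wet→φ2] = [T, T, T]
r3 m[φ0→slip] = [T, F, T]
r3 m[φ0→fog] = [T, T, T]
r3 m[φ1→slip] = [T, T, F]
r3 m[φ1→sun] = [T, T, T]
r3 m[φ2→slip] = [T, T, T]
r3 m[φ2→wet] = [T, T, F]
r3 m[φ3→slip] = [T, T, F]
r3 m[φ4→fog] = [T, T, T]
r3 m[φ5→fog] = [F, F, T]
r3 m[φ6→slip] = [T, F, T]
r3 m[slip→φ0] = [T, F, F]
r3 m[slip→φ1] = [T, F, F]
r3 m[slip→φ2] = [T, F, F]
r3 m[slip→φ3] = [T, F, F]
r3 m[slip→φ6] = [T, T, F]
r3 m[sun→φ1] = [T, T, T]
r3 m[fog→φ0] = [F, F, T]
r3 m[fog→φ4] = [F, F, T]
r3 m[fog→φ5] = [T, T, T]
r3 m[wet→φ2] = [T, T, T]
r4 m[φ0→slip] = [T, F, T]
r4 m[φ0→fog] = [T, T, T]
r4 m[φ1→slip] = [T, T, F]
r4 m[φ1→sun] = [T, T, T]
r4 m[φ2→slip] = [T, T, T]
r4 m[φ2→wet] = [T, T, F]
r4 m[φ3→slip] = [T, T, F]
r4 m[φ4→fog] = [T, T, T]
r4 m[φ5→fog] = [F, F, T]
r4 m[φ6→slip] = [T, F, T]
r4 m[slip→φ0] = [T, F, F]
r4 m[slip→φ1] = [T, F, F]
r4 m[slip→φ2] = [T, F, F]
r4 m[slip→φ3] = [T, F, F]
r4 m[slip→φ6] = [T, F, F]
r4 m[sun→φ1] = [T, T, T]
r4 m[fog→φ0] = [F, F, T]
r4 m[fog→φ4] = [F, F, T]
r4 m[fog→φ5] = [T, T, T]
r4 m[wet→φ2] = [T, T, T]
r5 m[φ0→slip] = [T, F, T]
r5 m[φ0→fog] = [T, T, T]
r5 m[φ1→slip] = [T, T, F]
r5 m[φ1→sun] = [T, T, T]
r5 m[φ2→slip] = [T, T, T]
r5 m[φ2→wet] = [T, T, F]
r5 m[φ3→slip] = [T, T, F]
r5 m[φ4→fog] = [T, T, T]
r5 m[φ5→fog] = [F, F, T]
r5 m[φ6→slip] = [T, F, T]
r5 m[slip→φ0] = [T, F, F]
r5 m[slip→φ1] = [T, F, F]
r5 m[slip→φ2] = [T, F, F]
r5 m[slip→φ3] = [T, F, F]
r5 m[slip→φ6] = [T, F, F]
r5 m[sun→φ1] = [T, T, T]
r5 m[fog→φ0] = [F, F, T]
r5 m[fog→φ4] = [F, F, T]
r5 m[fog→φ5] = [T, T, T]
r5 m[wet→φ2] = [T, T, T]
fixed point reached at round 5
b[slip] = ⊗ incoming = [T, F, F]

b[slip] = [T, F, F]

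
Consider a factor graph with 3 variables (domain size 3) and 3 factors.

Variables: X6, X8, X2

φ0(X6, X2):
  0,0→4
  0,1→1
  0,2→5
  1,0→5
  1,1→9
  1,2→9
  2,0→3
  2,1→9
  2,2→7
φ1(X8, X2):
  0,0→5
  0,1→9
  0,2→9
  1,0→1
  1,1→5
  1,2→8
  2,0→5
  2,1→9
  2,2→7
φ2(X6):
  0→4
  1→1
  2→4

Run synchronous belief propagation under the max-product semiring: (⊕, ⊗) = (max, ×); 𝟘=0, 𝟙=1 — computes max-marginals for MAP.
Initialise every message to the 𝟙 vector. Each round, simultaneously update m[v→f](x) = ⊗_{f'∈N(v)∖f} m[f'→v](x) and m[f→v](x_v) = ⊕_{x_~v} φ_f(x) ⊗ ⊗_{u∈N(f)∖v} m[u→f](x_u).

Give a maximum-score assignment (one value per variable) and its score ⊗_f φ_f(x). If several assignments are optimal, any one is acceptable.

init: all messages = 𝟙 over 3 values
r1 m[φ0→X6] = [5, 9, 9]
r1 m[φ0→X2] = [5, 9, 9]
r1 m[φ1→X8] = [9, 8, 9]
r1 m[φ1→X2] = [5, 9, 9]
r1 m[φ2→X6] = [4, 1, 4]
r1 m[X6→φ0] = [1, 1, 1]
r1 m[X6→φ2] = [1, 1, 1]
r1 m[X8→φ1] = [1, 1, 1]
r1 m[X2→φ0] = [1, 1, 1]
r1 m[X2→φ1] = [1, 1, 1]
r2 m[φ0→X6] = [5, 9, 9]
r2 m[φ0→X2] = [5, 9, 9]
r2 m[φ1→X8] = [9, 8, 9]
r2 m[φ1→X2] = [5, 9, 9]
r2 m[φ2→X6] = [4, 1, 4]
r2 m[X6→φ0] = [4, 1, 4]
r2 m[X6→φ2] = [5, 9, 9]
r2 m[X8→φ1] = [1, 1, 1]
r2 m[X2→φ0] = [5, 9, 9]
r2 m[X2→φ1] = [5, 9, 9]
r3 m[φ0→X6] = [45, 81, 81]
r3 m[φ0→X2] = [16, 36, 28]
r3 m[φ1→X8] = [81, 72, 81]
r3 m[φ1→X2] = [5, 9, 9]
r3 m[φ2→X6] = [4, 1, 4]
r3 m[X6→φ0] = [4, 1, 4]
r3 m[X6→φ2] = [5, 9, 9]
r3 m[X8→φ1] = [1, 1, 1]
r3 m[X2→φ0] = [5, 9, 9]
r3 m[X2→φ1] = [5, 9, 9]
r4 m[φ0→X6] = [45, 81, 81]
r4 m[φ0→X2] = [16, 36, 28]
r4 m[φ1→X8] = [81, 72, 81]
r4 m[φ1→X2] = [5, 9, 9]
r4 m[φ2→X6] = [4, 1, 4]
r4 m[X6→φ0] = [4, 1, 4]
r4 m[X6→φ2] = [45, 81, 81]
r4 m[X8→φ1] = [1, 1, 1]
r4 m[X2→φ0] = [5, 9, 9]
r4 m[X2→φ1] = [16, 36, 28]
r5 m[φ0→X6] = [45, 81, 81]
r5 m[φ0→X2] = [16, 36, 28]
r5 m[φ1→X8] = [324, 224, 324]
r5 m[φ1→X2] = [5, 9, 9]
r5 m[φ2→X6] = [4, 1, 4]
r5 m[X6→φ0] = [4, 1, 4]
r5 m[X6→φ2] = [45, 81, 81]
r5 m[X8→φ1] = [1, 1, 1]
r5 m[X2→φ0] = [5, 9, 9]
r5 m[X2→φ1] = [16, 36, 28]
r6 m[φ0→X6] = [45, 81, 81]
r6 m[φ0→X2] = [16, 36, 28]
r6 m[φ1→X8] = [324, 224, 324]
r6 m[φ1→X2] = [5, 9, 9]
r6 m[φ2→X6] = [4, 1, 4]
r6 m[X6→φ0] = [4, 1, 4]
r6 m[X6→φ2] = [45, 81, 81]
r6 m[X8→φ1] = [1, 1, 1]
r6 m[X2→φ0] = [5, 9, 9]
r6 m[X2→φ1] = [16, 36, 28]
fixed point reached at round 6
traceback from X6: (X6=2, X8=0, X2=1), score=324

assignment: (X6=2, X8=0, X2=1); score = 324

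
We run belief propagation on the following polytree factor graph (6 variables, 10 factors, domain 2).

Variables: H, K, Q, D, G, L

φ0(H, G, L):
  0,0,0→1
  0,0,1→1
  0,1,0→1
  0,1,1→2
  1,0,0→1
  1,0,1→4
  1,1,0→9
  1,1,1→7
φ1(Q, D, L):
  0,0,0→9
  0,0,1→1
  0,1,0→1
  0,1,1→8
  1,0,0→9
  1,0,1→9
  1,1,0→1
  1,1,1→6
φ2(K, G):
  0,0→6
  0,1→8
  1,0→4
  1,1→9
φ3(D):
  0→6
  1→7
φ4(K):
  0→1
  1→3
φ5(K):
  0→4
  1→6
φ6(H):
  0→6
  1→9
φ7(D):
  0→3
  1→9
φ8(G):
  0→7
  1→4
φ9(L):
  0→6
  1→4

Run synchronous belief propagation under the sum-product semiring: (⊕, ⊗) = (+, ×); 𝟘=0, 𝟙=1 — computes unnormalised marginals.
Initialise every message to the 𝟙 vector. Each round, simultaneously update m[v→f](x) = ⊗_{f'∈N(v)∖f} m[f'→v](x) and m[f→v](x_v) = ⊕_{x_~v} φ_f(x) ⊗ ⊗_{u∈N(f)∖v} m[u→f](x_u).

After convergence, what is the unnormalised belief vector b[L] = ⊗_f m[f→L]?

init: all messages = 𝟙 over 2 values
r1 m[φ0→H] = [5, 21]
r1 m[φ0→G] = [7, 19]
r1 m[φ0→L] = [12, 14]
r1 m[φ1→Q] = [19, 25]
r1 m[φ1→D] = [28, 16]
r1 m[φ1→L] = [20, 24]
r1 m[φ2→K] = [14, 13]
r1 m[φ2→G] = [10, 17]
r1 m[φ3→D] = [6, 7]
r1 m[φ4→K] = [1, 3]
r1 m[φ5→K] = [4, 6]
r1 m[φ6→H] = [6, 9]
r1 m[φ7→D] = [3, 9]
r1 m[φ8→G] = [7, 4]
r1 m[φ9→L] = [6, 4]
r1 m[H→φ0] = [1, 1]
r1 m[H→φ6] = [1, 1]
r1 m[K→φ2] = [1, 1]
r1 m[K→φ4] = [1, 1]
r1 m[K→φ5] = [1, 1]
r1 m[Q→φ1] = [1, 1]
r1 m[D→φ1] = [1, 1]
r1 m[D→φ3] = [1, 1]
r1 m[D→φ7] = [1, 1]
r1 m[G→φ0] = [1, 1]
r1 m[G→φ2] = [1, 1]
r1 m[G→φ8] = [1, 1]
r1 m[L→φ0] = [1, 1]
r1 m[L→φ1] = [1, 1]
r1 m[L→φ9] = [1, 1]
r2 m[φ0→H] = [5, 21]
r2 m[φ0→G] = [7, 19]
r2 m[φ0→L] = [12, 14]
r2 m[φ1→Q] = [19, 25]
r2 m[φ1→D] = [28, 16]
r2 m[φ1→L] = [20, 24]
r2 m[φ2→K] = [14, 13]
r2 m[φ2→G] = [10, 17]
r2 m[φ3→D] = [6, 7]
r2 m[φ4→K] = [1, 3]
r2 m[φ5→K] = [4, 6]
r2 m[φ6→H] = [6, 9]
r2 m[φ7→D] = [3, 9]
r2 m[φ8→G] = [7, 4]
r2 m[φ9→L] = [6, 4]
r2 m[H→φ0] = [6, 9]
r2 m[H→φ6] = [5, 21]
r2 m[K→φ2] = [4, 18]
r2 m[K→φ4] = [56, 78]
r2 m[K→φ5] = [14, 39]
r2 m[Q→φ1] = [1, 1]
r2 m[D→φ1] = [18, 63]
r2 m[D→φ3] = [84, 144]
r2 m[D→φ7] = [168, 112]
r2 m[G→φ0] = [70, 68]
r2 m[G→φ2] = [49, 76]
r2 m[G→φ8] = [70, 323]
r2 m[L→φ0] = [120, 96]
r2 m[L→φ1] = [72, 56]
r2 m[L→φ9] = [240, 336]
r3 m[φ0→H] = [36336, 154416]
r3 m[φ0→G] = [5832, 17640]
r3 m[φ0→L] = [6966, 8040]
r3 m[φ1→Q] = [45432, 46440]
r3 m[φ1→D] = [1856, 928]
r3 m[φ1→L] = [450, 1062]
r3 m[φ2→K] = [902, 880]
r3 m[φ2→G] = [96, 194]
r3 m[φ3→D] = [6, 7]
r3 m[φ4→K] = [1, 3]
r3 m[φ5→K] = [4, 6]
r3 m[φ6→H] = [6, 9]
r3 m[φ7→D] = [3, 9]
r3 m[φ8→G] = [7, 4]
r3 m[φ9→L] = [6, 4]
r3 m[H→φ0] = [6, 9]
r3 m[H→φ6] = [5, 21]
r3 m[K→φ2] = [4, 18]
r3 m[K→φ4] = [56, 78]
r3 m[K→φ5] = [14, 39]
r3 m[Q→φ1] = [1, 1]
r3 m[D→φ1] = [18, 63]
r3 m[D→φ3] = [84, 144]
r3 m[D→φ7] = [168, 112]
r3 m[G→φ0] = [70, 68]
r3 m[G→φ2] = [49, 76]
r3 m[G→φ8] = [70, 323]
r3 m[L→φ0] = [120, 96]
r3 m[L→φ1] = [72, 56]
r3 m[L→φ9] = [240, 336]
r4 m[φ0→H] = [36336, 154416]
r4 m[φ0→G] = [5832, 17640]
r4 m[φ0→L] = [6966, 8040]
r4 m[φ1→Q] = [45432, 46440]
r4 m[φ1→D] = [1856, 928]
r4 m[φ1→L] = [450, 1062]
r4 m[φ2→K] = [902, 880]
r4 m[φ2→G] = [96, 194]
r4 m[φ3→D] = [6, 7]
r4 m[φ4→K] = [1, 3]
r4 m[φ5→K] = [4, 6]
r4 m[φ6→H] = [6, 9]
r4 m[φ7→D] = [3, 9]
r4 m[φ8→G] = [7, 4]
r4 m[φ9→L] = [6, 4]
r4 m[H→φ0] = [6, 9]
r4 m[H→φ6] = [36336, 154416]
r4 m[K→φ2] = [4, 18]
r4 m[K→φ4] = [3608, 5280]
r4 m[K→φ5] = [902, 2640]
r4 m[Q→φ1] = [1, 1]
r4 m[D→φ1] = [18, 63]
r4 m[D→φ3] = [5568, 8352]
r4 m[D→φ7] = [11136, 6496]
r4 m[G→φ0] = [672, 776]
r4 m[G→φ2] = [40824, 70560]
r4 m[G→φ8] = [559872, 3422160]
r4 m[L→φ0] = [2700, 4248]
r4 m[L→φ1] = [41796, 32160]
r4 m[L→φ9] = [3134700, 8538480]
r5 m[φ0→H] = [13357152, 55164960]
r5 m[φ0→G] = [218916, 553500]
r5 m[φ0→L] = [77592, 86424]
r5 m[φ1→Q] = [26191620, 26770500]
r5 m[φ1→D] = [1073928, 533832]
r5 m[φ1→L] = [450, 1062]
r5 m[φ2→K] = [809424, 798336]
r5 m[φ2→G] = [96, 194]
r5 m[φ3→D] = [6, 7]
r5 m[φ4→K] = [1, 3]
r5 m[φ5→K] = [4, 6]
r5 m[φ6→H] = [6, 9]
r5 m[φ7→D] = [3, 9]
r5 m[φ8→G] = [7, 4]
r5 m[φ9→L] = [6, 4]
r5 m[H→φ0] = [6, 9]
r5 m[H→φ6] = [36336, 154416]
r5 m[K→φ2] = [4, 18]
r5 m[K→φ4] = [3608, 5280]
r5 m[K→φ5] = [902, 2640]
r5 m[Q→φ1] = [1, 1]
r5 m[D→φ1] = [18, 63]
r5 m[D→φ3] = [5568, 8352]
r5 m[D→φ7] = [11136, 6496]
r5 m[G→φ0] = [672, 776]
r5 m[G→φ2] = [40824, 70560]
r5 m[G→φ8] = [559872, 3422160]
r5 m[L→φ0] = [2700, 4248]
r5 m[L→φ1] = [41796, 32160]
r5 m[L→φ9] = [3134700, 8538480]
r6 m[φ0→H] = [13357152, 55164960]
r6 m[φ0→G] = [218916, 553500]
r6 m[φ0→L] = [77592, 86424]
r6 m[φ1→Q] = [26191620, 26770500]
r6 m[φ1→D] = [1073928, 533832]
r6 m[φ1→L] = [450, 1062]
r6 m[φ2→K] = [809424, 798336]
r6 m[φ2→G] = [96, 194]
r6 m[φ3→D] = [6, 7]
r6 m[φ4→K] = [1, 3]
r6 m[φ5→K] = [4, 6]
r6 m[φ6→H] = [6, 9]
r6 m[φ7→D] = [3, 9]
r6 m[φ8→G] = [7, 4]
r6 m[φ9→L] = [6, 4]
r6 m[H→φ0] = [6, 9]
r6 m[H→φ6] = [13357152, 55164960]
r6 m[K→φ2] = [4, 18]
r6 m[K→φ4] = [3237696, 4790016]
r6 m[K→φ5] = [809424, 2395008]
r6 m[Q→φ1] = [1, 1]
r6 m[D→φ1] = [18, 63]
r6 m[D→φ3] = [3221784, 4804488]
r6 m[D→φ7] = [6443568, 3736824]
r6 m[G→φ0] = [672, 776]
r6 m[G→φ2] = [1532412, 2214000]
r6 m[G→φ8] = [21015936, 107379000]
r6 m[L→φ0] = [2700, 4248]
r6 m[L→φ1] = [465552, 345696]
r6 m[L→φ9] = [34916400, 91782288]
r7 m[φ0→H] = [13357152, 55164960]
r7 m[φ0→G] = [218916, 553500]
r7 m[φ0→L] = [77592, 86424]
r7 m[φ1→Q] = [285202512, 291425040]
r7 m[φ1→D] = [11836896, 5770848]
r7 m[φ1→L] = [450, 1062]
r7 m[φ2→K] = [26906472, 26055648]
r7 m[φ2→G] = [96, 194]
r7 m[φ3→D] = [6, 7]
r7 m[φ4→K] = [1, 3]
r7 m[φ5→K] = [4, 6]
r7 m[φ6→H] = [6, 9]
r7 m[φ7→D] = [3, 9]
r7 m[φ8→G] = [7, 4]
r7 m[φ9→L] = [6, 4]
r7 m[H→φ0] = [6, 9]
r7 m[H→φ6] = [13357152, 55164960]
r7 m[K→φ2] = [4, 18]
r7 m[K→φ4] = [3237696, 4790016]
r7 m[K→φ5] = [809424, 2395008]
r7 m[Q→φ1] = [1, 1]
r7 m[D→φ1] = [18, 63]
r7 m[D→φ3] = [3221784, 4804488]
r7 m[D→φ7] = [6443568, 3736824]
r7 m[G→φ0] = [672, 776]
r7 m[G→φ2] = [1532412, 2214000]
r7 m[G→φ8] = [21015936, 107379000]
r7 m[L→φ0] = [2700, 4248]
r7 m[L→φ1] = [465552, 345696]
r7 m[L→φ9] = [34916400, 91782288]
r8 m[φ0→H] = [13357152, 55164960]
r8 m[φ0→G] = [218916, 553500]
r8 m[φ0→L] = [77592, 86424]
r8 m[φ1→Q] = [285202512, 291425040]
r8 m[φ1→D] = [11836896, 5770848]
r8 m[φ1→L] = [450, 1062]
r8 m[φ2→K] = [26906472, 26055648]
r8 m[φ2→G] = [96, 194]
r8 m[φ3→D] = [6, 7]
r8 m[φ4→K] = [1, 3]
r8 m[φ5→K] = [4, 6]
r8 m[φ6→H] = [6, 9]
r8 m[φ7→D] = [3, 9]
r8 m[φ8→G] = [7, 4]
r8 m[φ9→L] = [6, 4]
r8 m[H→φ0] = [6, 9]
r8 m[H→φ6] = [13357152, 55164960]
r8 m[K→φ2] = [4, 18]
r8 m[K→φ4] = [107625888, 156333888]
r8 m[K→φ5] = [26906472, 78166944]
r8 m[Q→φ1] = [1, 1]
r8 m[D→φ1] = [18, 63]
r8 m[D→φ3] = [35510688, 51937632]
r8 m[D→φ7] = [71021376, 40395936]
r8 m[G→φ0] = [672, 776]
r8 m[G→φ2] = [1532412, 2214000]
r8 m[G→φ8] = [21015936, 107379000]
r8 m[L→φ0] = [2700, 4248]
r8 m[L→φ1] = [465552, 345696]
r8 m[L→φ9] = [34916400, 91782288]
r9 m[φ0→H] = [13357152, 55164960]
r9 m[φ0→G] = [218916, 553500]
r9 m[φ0→L] = [77592, 86424]
r9 m[φ1→Q] = [285202512, 291425040]
r9 m[φ1→D] = [11836896, 5770848]
r9 m[φ1→L] = [450, 1062]
r9 m[φ2→K] = [26906472, 26055648]
r9 m[φ2→G] = [96, 194]
r9 m[φ3→D] = [6, 7]
r9 m[φ4→K] = [1, 3]
r9 m[φ5→K] = [4, 6]
r9 m[φ6→H] = [6, 9]
r9 m[φ7→D] = [3, 9]
r9 m[φ8→G] = [7, 4]
r9 m[φ9→L] = [6, 4]
r9 m[H→φ0] = [6, 9]
r9 m[H→φ6] = [13357152, 55164960]
r9 m[K→φ2] = [4, 18]
r9 m[K→φ4] = [107625888, 156333888]
r9 m[K→φ5] = [26906472, 78166944]
r9 m[Q→φ1] = [1, 1]
r9 m[D→φ1] = [18, 63]
r9 m[D→φ3] = [35510688, 51937632]
r9 m[D→φ7] = [71021376, 40395936]
r9 m[G→φ0] = [672, 776]
r9 m[G→φ2] = [1532412, 2214000]
r9 m[G→φ8] = [21015936, 107379000]
r9 m[L→φ0] = [2700, 4248]
r9 m[L→φ1] = [465552, 345696]
r9 m[L→φ9] = [34916400, 91782288]
fixed point reached at round 9
b[L] = ⊗ incoming = [209498400, 367129152]

b[L] = [209498400, 367129152]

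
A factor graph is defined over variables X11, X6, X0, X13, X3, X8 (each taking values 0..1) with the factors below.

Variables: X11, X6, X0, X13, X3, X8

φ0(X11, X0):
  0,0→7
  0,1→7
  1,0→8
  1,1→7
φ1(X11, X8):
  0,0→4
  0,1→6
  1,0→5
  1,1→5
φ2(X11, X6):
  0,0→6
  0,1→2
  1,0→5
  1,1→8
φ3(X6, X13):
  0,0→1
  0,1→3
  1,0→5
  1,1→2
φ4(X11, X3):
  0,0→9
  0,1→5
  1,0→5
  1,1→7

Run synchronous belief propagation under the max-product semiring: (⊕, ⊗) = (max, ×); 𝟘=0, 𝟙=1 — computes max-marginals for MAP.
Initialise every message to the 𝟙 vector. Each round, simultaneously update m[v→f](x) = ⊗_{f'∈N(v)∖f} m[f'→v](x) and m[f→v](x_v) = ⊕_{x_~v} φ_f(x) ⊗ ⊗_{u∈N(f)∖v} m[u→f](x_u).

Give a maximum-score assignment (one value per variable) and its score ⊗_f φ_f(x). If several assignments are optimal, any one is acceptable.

init: all messages = 𝟙 over 2 values
r1 m[φ0→X11] = [7, 8]
r1 m[φ0→X0] = [8, 7]
r1 m[φ1→X11] = [6, 5]
r1 m[φ1→X8] = [5, 6]
r1 m[φ2→X11] = [6, 8]
r1 m[φ2→X6] = [6, 8]
r1 m[φ3→X6] = [3, 5]
r1 m[φ3→X13] = [5, 3]
r1 m[φ4→X11] = [9, 7]
r1 m[φ4→X3] = [9, 7]
r1 m[X11→φ0] = [1, 1]
r1 m[X11→φ1] = [1, 1]
r1 m[X11→φ2] = [1, 1]
r1 m[X11→φ4] = [1, 1]
r1 m[X6→φ2] = [1, 1]
r1 m[X6→φ3] = [1, 1]
r1 m[X0→φ0] = [1, 1]
r1 m[X13→φ3] = [1, 1]
r1 m[X3→φ4] = [1, 1]
r1 m[X8→φ1] = [1, 1]
r2 m[φ0→X11] = [7, 8]
r2 m[φ0→X0] = [8, 7]
r2 m[φ1→X11] = [6, 5]
r2 m[φ1→X8] = [5, 6]
r2 m[φ2→X11] = [6, 8]
r2 m[φ2→X6] = [6, 8]
r2 m[φ3→X6] = [3, 5]
r2 m[φ3→X13] = [5, 3]
r2 m[φ4→X11] = [9, 7]
r2 m[φ4→X3] = [9, 7]
r2 m[X11→φ0] = [324, 280]
r2 m[X11→φ1] = [378, 448]
r2 m[X11→φ2] = [378, 280]
r2 m[X11→φ4] = [252, 320]
r2 m[X6→φ2] = [3, 5]
r2 m[X6→φ3] = [6, 8]
r2 m[X0→φ0] = [1, 1]
r2 m[X13→φ3] = [1, 1]
r2 m[X3→φ4] = [1, 1]
r2 m[X8→φ1] = [1, 1]
r3 m[φ0→X11] = [7, 8]
r3 m[φ0→X0] = [2268, 2268]
r3 m[φ1→X11] = [6, 5]
r3 m[φ1→X8] = [2240, 2268]
r3 m[φ2→X11] = [18, 40]
r3 m[φ2→X6] = [2268, 2240]
r3 m[φ3→X6] = [3, 5]
r3 m[φ3→X13] = [40, 18]
r3 m[φ4→X11] = [9, 7]
r3 m[φ4→X3] = [2268, 2240]
r3 m[X11→φ0] = [324, 280]
r3 m[X11→φ1] = [378, 448]
r3 m[X11→φ2] = [378, 280]
r3 m[X11→φ4] = [252, 320]
r3 m[X6→φ2] = [3, 5]
r3 m[X6→φ3] = [6, 8]
r3 m[X0→φ0] = [1, 1]
r3 m[X13→φ3] = [1, 1]
r3 m[X3→φ4] = [1, 1]
r3 m[X8→φ1] = [1, 1]
r4 m[φ0→X11] = [7, 8]
r4 m[φ0→X0] = [2268, 2268]
r4 m[φ1→X11] = [6, 5]
r4 m[φ1→X8] = [2240, 2268]
r4 m[φ2→X11] = [18, 40]
r4 m[φ2→X6] = [2268, 2240]
r4 m[φ3→X6] = [3, 5]
r4 m[φ3→X13] = [40, 18]
r4 m[φ4→X11] = [9, 7]
r4 m[φ4→X3] = [2268, 2240]
r4 m[X11→φ0] = [972, 1400]
r4 m[X11→φ1] = [1134, 2240]
r4 m[X11→φ2] = [378, 280]
r4 m[X11→φ4] = [756, 1600]
r4 m[X6→φ2] = [3, 5]
r4 m[X6→φ3] = [2268, 2240]
r4 m[X0→φ0] = [1, 1]
r4 m[X13→φ3] = [1, 1]
r4 m[X3→φ4] = [1, 1]
r4 m[X8→φ1] = [1, 1]
r5 m[φ0→X11] = [7, 8]
r5 m[φ0→X0] = [11200, 9800]
r5 m[φ1→X11] = [6, 5]
r5 m[φ1→X8] = [11200, 11200]
r5 m[φ2→X11] = [18, 40]
r5 m[φ2→X6] = [2268, 2240]
r5 m[φ3→X6] = [3, 5]
r5 m[φ3→X13] = [11200, 6804]
r5 m[φ4→X11] = [9, 7]
r5 m[φ4→X3] = [8000, 11200]
r5 m[X11→φ0] = [972, 1400]
r5 m[X11→φ1] = [1134, 2240]
r5 m[X11→φ2] = [378, 280]
r5 m[X11→φ4] = [756, 1600]
r5 m[X6→φ2] = [3, 5]
r5 m[X6→φ3] = [2268, 2240]
r5 m[X0→φ0] = [1, 1]
r5 m[X13→φ3] = [1, 1]
r5 m[X3→φ4] = [1, 1]
r5 m[X8→φ1] = [1, 1]
r6 m[φ0→X11] = [7, 8]
r6 m[φ0→X0] = [11200, 9800]
r6 m[φ1→X11] = [6, 5]
r6 m[φ1→X8] = [11200, 11200]
r6 m[φ2→X11] = [18, 40]
r6 m[φ2→X6] = [2268, 2240]
r6 m[φ3→X6] = [3, 5]
r6 m[φ3→X13] = [11200, 6804]
r6 m[φ4→X11] = [9, 7]
r6 m[φ4→X3] = [8000, 11200]
r6 m[X11→φ0] = [972, 1400]
r6 m[X11→φ1] = [1134, 2240]
r6 m[X11→φ2] = [378, 280]
r6 m[X11→φ4] = [756, 1600]
r6 m[X6→φ2] = [3, 5]
r6 m[X6→φ3] = [2268, 2240]
r6 m[X0→φ0] = [1, 1]
r6 m[X13→φ3] = [1, 1]
r6 m[X3→φ4] = [1, 1]
r6 m[X8→φ1] = [1, 1]
fixed point reached at round 6
traceback from X11: (X11=1, X6=1, X0=0, X13=0, X3=1, X8=0), score=11200

assignment: (X11=1, X6=1, X0=0, X13=0, X3=1, X8=0); score = 11200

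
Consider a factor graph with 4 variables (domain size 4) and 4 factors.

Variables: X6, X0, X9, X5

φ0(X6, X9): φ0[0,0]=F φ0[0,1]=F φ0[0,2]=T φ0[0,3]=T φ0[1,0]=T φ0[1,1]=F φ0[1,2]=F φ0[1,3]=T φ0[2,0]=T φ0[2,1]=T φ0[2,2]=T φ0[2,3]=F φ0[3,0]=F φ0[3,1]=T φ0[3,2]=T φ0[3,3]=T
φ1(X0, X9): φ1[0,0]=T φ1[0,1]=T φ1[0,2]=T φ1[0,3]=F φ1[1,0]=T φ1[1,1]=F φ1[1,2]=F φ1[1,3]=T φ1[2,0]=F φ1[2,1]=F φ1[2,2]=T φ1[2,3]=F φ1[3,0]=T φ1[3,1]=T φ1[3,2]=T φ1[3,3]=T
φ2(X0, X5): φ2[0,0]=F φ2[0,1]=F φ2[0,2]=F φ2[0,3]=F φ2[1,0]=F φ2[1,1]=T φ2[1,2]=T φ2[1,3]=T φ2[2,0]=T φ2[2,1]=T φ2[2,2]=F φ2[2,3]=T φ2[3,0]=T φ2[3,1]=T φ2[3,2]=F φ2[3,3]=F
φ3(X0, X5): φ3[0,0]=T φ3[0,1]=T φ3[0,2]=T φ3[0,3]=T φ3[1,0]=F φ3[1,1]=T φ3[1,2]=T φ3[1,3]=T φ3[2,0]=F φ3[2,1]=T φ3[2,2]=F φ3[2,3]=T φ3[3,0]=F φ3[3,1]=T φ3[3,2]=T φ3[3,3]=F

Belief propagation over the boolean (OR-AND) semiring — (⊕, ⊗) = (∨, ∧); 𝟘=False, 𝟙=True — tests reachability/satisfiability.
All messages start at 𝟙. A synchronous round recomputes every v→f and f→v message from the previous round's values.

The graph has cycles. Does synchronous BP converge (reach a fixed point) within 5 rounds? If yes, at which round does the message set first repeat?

init: all messages = 𝟙 over 4 values
r1 m[φ0→X6] = [T, T, T, T]
r1 m[φ0→X9] = [T, T, T, T]
r1 m[φ1→X0] = [T, T, T, T]
r1 m[φ1→X9] = [T, T, T, T]
r1 m[φ2→X0] = [F, T, T, T]
r1 m[φ2→X5] = [T, T, T, T]
r1 m[φ3→X0] = [T, T, T, T]
r1 m[φ3→X5] = [T, T, T, T]
r1 m[X6→φ0] = [T, T, T, T]
r1 m[X0→φ1] = [T, T, T, T]
r1 m[X0→φ2] = [T, T, T, T]
r1 m[X0→φ3] = [T, T, T, T]
r1 m[X9→φ0] = [T, T, T, T]
r1 m[X9→φ1] = [T, T, T, T]
r1 m[X5→φ2] = [T, T, T, T]
r1 m[X5→φ3] = [T, T, T, T]
r2 m[φ0→X6] = [T, T, T, T]
r2 m[φ0→X9] = [T, T, T, T]
r2 m[φ1→X0] = [T, T, T, T]
r2 m[φ1→X9] = [T, T, T, T]
r2 m[φ2→X0] = [F, T, T, T]
r2 m[φ2→X5] = [T, T, T, T]
r2 m[φ3→X0] = [T, T, T, T]
r2 m[φ3→X5] = [T, T, T, T]
r2 m[X6→φ0] = [T, T, T, T]
r2 m[X0→φ1] = [F, T, T, T]
r2 m[X0→φ2] = [T, T, T, T]
r2 m[X0→φ3] = [F, T, T, T]
r2 m[X9→φ0] = [T, T, T, T]
r2 m[X9→φ1] = [T, T, T, T]
r2 m[X5→φ2] = [T, T, T, T]
r2 m[X5→φ3] = [T, T, T, T]
r3 m[φ0→X6] = [T, T, T, T]
r3 m[φ0→X9] = [T, T, T, T]
r3 m[φ1→X0] = [T, T, T, T]
r3 m[φ1→X9] = [T, T, T, T]
r3 m[φ2→X0] = [F, T, T, T]
r3 m[φ2→X5] = [T, T, T, T]
r3 m[φ3→X0] = [T, T, T, T]
r3 m[φ3→X5] = [F, T, T, T]
r3 m[X6→φ0] = [T, T, T, T]
r3 m[X0→φ1] = [F, T, T, T]
r3 m[X0→φ2] = [T, T, T, T]
r3 m[X0→φ3] = [F, T, T, T]
r3 m[X9→φ0] = [T, T, T, T]
r3 m[X9→φ1] = [T, T, T, T]
r3 m[X5→φ2] = [T, T, T, T]
r3 m[X5→φ3] = [T, T, T, T]
r4 m[φ0→X6] = [T, T, T, T]
r4 m[φ0→X9] = [T, T, T, T]
r4 m[φ1→X0] = [T, T, T, T]
r4 m[φ1→X9] = [T, T, T, T]
r4 m[φ2→X0] = [F, T, T, T]
r4 m[φ2→X5] = [T, T, T, T]
r4 m[φ3→X0] = [T, T, T, T]
r4 m[φ3→X5] = [F, T, T, T]
r4 m[X6→φ0] = [T, T, T, T]
r4 m[X0→φ1] = [F, T, T, T]
r4 m[X0→φ2] = [T, T, T, T]
r4 m[X0→φ3] = [F, T, T, T]
r4 m[X9→φ0] = [T, T, T, T]
r4 m[X9→φ1] = [T, T, T, T]
r4 m[X5→φ2] = [F, T, T, T]
r4 m[X5→φ3] = [T, T, T, T]
r5 m[φ0→X6] = [T, T, T, T]
r5 m[φ0→X9] = [T, T, T, T]
r5 m[φ1→X0] = [T, T, T, T]
r5 m[φ1→X9] = [T, T, T, T]
r5 m[φ2→X0] = [F, T, T, T]
r5 m[φ2→X5] = [T, T, T, T]
r5 m[φ3→X0] = [T, T, T, T]
r5 m[φ3→X5] = [F, T, T, T]
r5 m[X6→φ0] = [T, T, T, T]
r5 m[X0→φ1] = [F, T, T, T]
r5 m[X0→φ2] = [T, T, T, T]
r5 m[X0→φ3] = [F, T, T, T]
r5 m[X9→φ0] = [T, T, T, T]
r5 m[X9→φ1] = [T, T, T, T]
r5 m[X5→φ2] = [F, T, T, T]
r5 m[X5→φ3] = [T, T, T, T]
fixed point reached at round 5
messages reach a fixed point at round 5

CONVERGED at round 5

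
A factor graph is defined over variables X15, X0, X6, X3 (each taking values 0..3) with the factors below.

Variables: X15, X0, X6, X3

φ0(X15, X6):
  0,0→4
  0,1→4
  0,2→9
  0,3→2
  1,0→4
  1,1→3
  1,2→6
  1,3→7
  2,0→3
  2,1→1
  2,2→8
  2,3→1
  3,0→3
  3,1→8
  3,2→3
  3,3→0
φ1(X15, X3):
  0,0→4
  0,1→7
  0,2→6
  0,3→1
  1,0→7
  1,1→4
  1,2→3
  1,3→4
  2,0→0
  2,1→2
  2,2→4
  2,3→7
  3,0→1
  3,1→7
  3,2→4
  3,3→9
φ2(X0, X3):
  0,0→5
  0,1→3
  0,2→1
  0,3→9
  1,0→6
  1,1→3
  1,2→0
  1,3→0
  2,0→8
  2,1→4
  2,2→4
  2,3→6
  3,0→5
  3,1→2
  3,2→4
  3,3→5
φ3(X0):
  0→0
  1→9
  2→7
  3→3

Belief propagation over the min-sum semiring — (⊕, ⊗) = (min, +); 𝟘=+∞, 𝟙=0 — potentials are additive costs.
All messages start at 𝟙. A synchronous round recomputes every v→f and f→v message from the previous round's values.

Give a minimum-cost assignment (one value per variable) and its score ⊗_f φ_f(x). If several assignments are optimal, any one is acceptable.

assignment: (X15=3, X0=0, X6=3, X3=2); score = 5

init: all messages = 𝟙 over 4 values
r1 m[φ0→X15] = [2, 3, 1, 0]
r1 m[φ0→X6] = [3, 1, 3, 0]
r1 m[φ1→X15] = [1, 3, 0, 1]
r1 m[φ1→X3] = [0, 2, 3, 1]
r1 m[φ2→X0] = [1, 0, 4, 2]
r1 m[φ2→X3] = [5, 2, 0, 0]
r1 m[φ3→X0] = [0, 9, 7, 3]
r1 m[X15→φ0] = [0, 0, 0, 0]
r1 m[X15→φ1] = [0, 0, 0, 0]
r1 m[X0→φ2] = [0, 0, 0, 0]
r1 m[X0→φ3] = [0, 0, 0, 0]
r1 m[X6→φ0] = [0, 0, 0, 0]
r1 m[X3→φ1] = [0, 0, 0, 0]
r1 m[X3→φ2] = [0, 0, 0, 0]
r2 m[φ0→X15] = [2, 3, 1, 0]
r2 m[φ0→X6] = [3, 1, 3, 0]
r2 m[φ1→X15] = [1, 3, 0, 1]
r2 m[φ1→X3] = [0, 2, 3, 1]
r2 m[φ2→X0] = [1, 0, 4, 2]
r2 m[φ2→X3] = [5, 2, 0, 0]
r2 m[φ3→X0] = [0, 9, 7, 3]
r2 m[X15→φ0] = [1, 3, 0, 1]
r2 m[X15→φ1] = [2, 3, 1, 0]
r2 m[X0→φ2] = [0, 9, 7, 3]
r2 m[X0→φ3] = [1, 0, 4, 2]
r2 m[X6→φ0] = [0, 0, 0, 0]
r2 m[X3→φ1] = [5, 2, 0, 0]
r2 m[X3→φ2] = [0, 2, 3, 1]
r3 m[φ0→X15] = [2, 3, 1, 0]
r3 m[φ0→X6] = [3, 1, 4, 1]
r3 m[φ1→X15] = [1, 3, 4, 4]
r3 m[φ1→X3] = [1, 3, 4, 3]
r3 m[φ2→X0] = [4, 1, 6, 4]
r3 m[φ2→X3] = [5, 3, 1, 8]
r3 m[φ3→X0] = [0, 9, 7, 3]
r3 m[X15→φ0] = [1, 3, 0, 1]
r3 m[X15→φ1] = [2, 3, 1, 0]
r3 m[X0→φ2] = [0, 9, 7, 3]
r3 m[X0→φ3] = [1, 0, 4, 2]
r3 m[X6→φ0] = [0, 0, 0, 0]
r3 m[X3→φ1] = [5, 2, 0, 0]
r3 m[X3→φ2] = [0, 2, 3, 1]
r4 m[φ0→X15] = [2, 3, 1, 0]
r4 m[φ0→X6] = [3, 1, 4, 1]
r4 m[φ1→X15] = [1, 3, 4, 4]
r4 m[φ1→X3] = [1, 3, 4, 3]
r4 m[φ2→X0] = [4, 1, 6, 4]
r4 m[φ2→X3] = [5, 3, 1, 8]
r4 m[φ3→X0] = [0, 9, 7, 3]
r4 m[X15→φ0] = [1, 3, 4, 4]
r4 m[X15→φ1] = [2, 3, 1, 0]
r4 m[X0→φ2] = [0, 9, 7, 3]
r4 m[X0→φ3] = [4, 1, 6, 4]
r4 m[X6→φ0] = [0, 0, 0, 0]
r4 m[X3→φ1] = [5, 3, 1, 8]
r4 m[X3→φ2] = [1, 3, 4, 3]
r5 m[φ0→X15] = [2, 3, 1, 0]
r5 m[φ0→X6] = [5, 5, 7, 3]
r5 m[φ1→X15] = [7, 4, 5, 5]
r5 m[φ1→X3] = [1, 3, 4, 3]
r5 m[φ2→X0] = [5, 3, 7, 5]
r5 m[φ2→X3] = [5, 3, 1, 8]
r5 m[φ3→X0] = [0, 9, 7, 3]
r5 m[X15→φ0] = [1, 3, 4, 4]
r5 m[X15→φ1] = [2, 3, 1, 0]
r5 m[X0→φ2] = [0, 9, 7, 3]
r5 m[X0→φ3] = [4, 1, 6, 4]
r5 m[X6→φ0] = [0, 0, 0, 0]
r5 m[X3→φ1] = [5, 3, 1, 8]
r5 m[X3→φ2] = [1, 3, 4, 3]
r6 m[φ0→X15] = [2, 3, 1, 0]
r6 m[φ0→X6] = [5, 5, 7, 3]
r6 m[φ1→X15] = [7, 4, 5, 5]
r6 m[φ1→X3] = [1, 3, 4, 3]
r6 m[φ2→X0] = [5, 3, 7, 5]
r6 m[φ2→X3] = [5, 3, 1, 8]
r6 m[φ3→X0] = [0, 9, 7, 3]
r6 m[X15→φ0] = [7, 4, 5, 5]
r6 m[X15→φ1] = [2, 3, 1, 0]
r6 m[X0→φ2] = [0, 9, 7, 3]
r6 m[X0→φ3] = [5, 3, 7, 5]
r6 m[X6→φ0] = [0, 0, 0, 0]
r6 m[X3→φ1] = [5, 3, 1, 8]
r6 m[X3→φ2] = [1, 3, 4, 3]
r7 m[φ0→X15] = [2, 3, 1, 0]
r7 m[φ0→X6] = [8, 6, 8, 5]
r7 m[φ1→X15] = [7, 4, 5, 5]
r7 m[φ1→X3] = [1, 3, 4, 3]
r7 m[φ2→X0] = [5, 3, 7, 5]
r7 m[φ2→X3] = [5, 3, 1, 8]
r7 m[φ3→X0] = [0, 9, 7, 3]
r7 m[X15→φ0] = [7, 4, 5, 5]
r7 m[X15→φ1] = [2, 3, 1, 0]
r7 m[X0→φ2] = [0, 9, 7, 3]
r7 m[X0→φ3] = [5, 3, 7, 5]
r7 m[X6→φ0] = [0, 0, 0, 0]
r7 m[X3→φ1] = [5, 3, 1, 8]
r7 m[X3→φ2] = [1, 3, 4, 3]
r8 m[φ0→X15] = [2, 3, 1, 0]
r8 m[φ0→X6] = [8, 6, 8, 5]
r8 m[φ1→X15] = [7, 4, 5, 5]
r8 m[φ1→X3] = [1, 3, 4, 3]
r8 m[φ2→X0] = [5, 3, 7, 5]
r8 m[φ2→X3] = [5, 3, 1, 8]
r8 m[φ3→X0] = [0, 9, 7, 3]
r8 m[X15→φ0] = [7, 4, 5, 5]
r8 m[X15→φ1] = [2, 3, 1, 0]
r8 m[X0→φ2] = [0, 9, 7, 3]
r8 m[X0→φ3] = [5, 3, 7, 5]
r8 m[X6→φ0] = [0, 0, 0, 0]
r8 m[X3→φ1] = [5, 3, 1, 8]
r8 m[X3→φ2] = [1, 3, 4, 3]
fixed point reached at round 8
traceback from X15: (X15=3, X0=0, X6=3, X3=2), score=5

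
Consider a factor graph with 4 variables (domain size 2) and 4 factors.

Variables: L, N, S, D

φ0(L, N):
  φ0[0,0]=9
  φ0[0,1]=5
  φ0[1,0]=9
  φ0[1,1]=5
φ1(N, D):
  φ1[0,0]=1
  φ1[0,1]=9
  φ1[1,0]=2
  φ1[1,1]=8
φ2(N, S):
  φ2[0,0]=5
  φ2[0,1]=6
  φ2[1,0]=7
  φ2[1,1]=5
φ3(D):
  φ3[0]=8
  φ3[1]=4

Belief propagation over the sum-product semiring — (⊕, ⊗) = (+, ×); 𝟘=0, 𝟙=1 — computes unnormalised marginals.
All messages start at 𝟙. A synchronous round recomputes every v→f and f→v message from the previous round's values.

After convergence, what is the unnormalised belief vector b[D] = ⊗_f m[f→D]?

init: all messages = 𝟙 over 2 values
r1 m[φ0→L] = [14, 14]
r1 m[φ0→N] = [18, 10]
r1 m[φ1→N] = [10, 10]
r1 m[φ1→D] = [3, 17]
r1 m[φ2→N] = [11, 12]
r1 m[φ2→S] = [12, 11]
r1 m[φ3→D] = [8, 4]
r1 m[L→φ0] = [1, 1]
r1 m[N→φ0] = [1, 1]
r1 m[N→φ1] = [1, 1]
r1 m[N→φ2] = [1, 1]
r1 m[S→φ2] = [1, 1]
r1 m[D→φ1] = [1, 1]
r1 m[D→φ3] = [1, 1]
r2 m[φ0→L] = [14, 14]
r2 m[φ0→N] = [18, 10]
r2 m[φ1→N] = [10, 10]
r2 m[φ1→D] = [3, 17]
r2 m[φ2→N] = [11, 12]
r2 m[φ2→S] = [12, 11]
r2 m[φ3→D] = [8, 4]
r2 m[L→φ0] = [1, 1]
r2 m[N→φ0] = [110, 120]
r2 m[N→φ1] = [198, 120]
r2 m[N→φ2] = [180, 100]
r2 m[S→φ2] = [1, 1]
r2 m[D→φ1] = [8, 4]
r2 m[D→φ3] = [3, 17]
r3 m[φ0→L] = [1590, 1590]
r3 m[φ0→N] = [18, 10]
r3 m[φ1→N] = [44, 48]
r3 m[φ1→D] = [438, 2742]
r3 m[φ2→N] = [11, 12]
r3 m[φ2→S] = [1600, 1580]
r3 m[φ3→D] = [8, 4]
r3 m[L→φ0] = [1, 1]
r3 m[N→φ0] = [110, 120]
r3 m[N→φ1] = [198, 120]
r3 m[N→φ2] = [180, 100]
r3 m[S→φ2] = [1, 1]
r3 m[D→φ1] = [8, 4]
r3 m[D→φ3] = [3, 17]
r4 m[φ0→L] = [1590, 1590]
r4 m[φ0→N] = [18, 10]
r4 m[φ1→N] = [44, 48]
r4 m[φ1→D] = [438, 2742]
r4 m[φ2→N] = [11, 12]
r4 m[φ2→S] = [1600, 1580]
r4 m[φ3→D] = [8, 4]
r4 m[L→φ0] = [1, 1]
r4 m[N→φ0] = [484, 576]
r4 m[N→φ1] = [198, 120]
r4 m[N→φ2] = [792, 480]
r4 m[S→φ2] = [1, 1]
r4 m[D→φ1] = [8, 4]
r4 m[D→φ3] = [438, 2742]
r5 m[φ0→L] = [7236, 7236]
r5 m[φ0→N] = [18, 10]
r5 m[φ1→N] = [44, 48]
r5 m[φ1→D] = [438, 2742]
r5 m[φ2→N] = [11, 12]
r5 m[φ2→S] = [7320, 7152]
r5 m[φ3→D] = [8, 4]
r5 m[L→φ0] = [1, 1]
r5 m[N→φ0] = [484, 576]
r5 m[N→φ1] = [198, 120]
r5 m[N→φ2] = [792, 480]
r5 m[S→φ2] = [1, 1]
r5 m[D→φ1] = [8, 4]
r5 m[D→φ3] = [438, 2742]
r6 m[φ0→L] = [7236, 7236]
r6 m[φ0→N] = [18, 10]
r6 m[φ1→N] = [44, 48]
r6 m[φ1→D] = [438, 2742]
r6 m[φ2→N] = [11, 12]
r6 m[φ2→S] = [7320, 7152]
r6 m[φ3→D] = [8, 4]
r6 m[L→φ0] = [1, 1]
r6 m[N→φ0] = [484, 576]
r6 m[N→φ1] = [198, 120]
r6 m[N→φ2] = [792, 480]
r6 m[S→φ2] = [1, 1]
r6 m[D→φ1] = [8, 4]
r6 m[D→φ3] = [438, 2742]
fixed point reached at round 6
b[D] = ⊗ incoming = [3504, 10968]

b[D] = [3504, 10968]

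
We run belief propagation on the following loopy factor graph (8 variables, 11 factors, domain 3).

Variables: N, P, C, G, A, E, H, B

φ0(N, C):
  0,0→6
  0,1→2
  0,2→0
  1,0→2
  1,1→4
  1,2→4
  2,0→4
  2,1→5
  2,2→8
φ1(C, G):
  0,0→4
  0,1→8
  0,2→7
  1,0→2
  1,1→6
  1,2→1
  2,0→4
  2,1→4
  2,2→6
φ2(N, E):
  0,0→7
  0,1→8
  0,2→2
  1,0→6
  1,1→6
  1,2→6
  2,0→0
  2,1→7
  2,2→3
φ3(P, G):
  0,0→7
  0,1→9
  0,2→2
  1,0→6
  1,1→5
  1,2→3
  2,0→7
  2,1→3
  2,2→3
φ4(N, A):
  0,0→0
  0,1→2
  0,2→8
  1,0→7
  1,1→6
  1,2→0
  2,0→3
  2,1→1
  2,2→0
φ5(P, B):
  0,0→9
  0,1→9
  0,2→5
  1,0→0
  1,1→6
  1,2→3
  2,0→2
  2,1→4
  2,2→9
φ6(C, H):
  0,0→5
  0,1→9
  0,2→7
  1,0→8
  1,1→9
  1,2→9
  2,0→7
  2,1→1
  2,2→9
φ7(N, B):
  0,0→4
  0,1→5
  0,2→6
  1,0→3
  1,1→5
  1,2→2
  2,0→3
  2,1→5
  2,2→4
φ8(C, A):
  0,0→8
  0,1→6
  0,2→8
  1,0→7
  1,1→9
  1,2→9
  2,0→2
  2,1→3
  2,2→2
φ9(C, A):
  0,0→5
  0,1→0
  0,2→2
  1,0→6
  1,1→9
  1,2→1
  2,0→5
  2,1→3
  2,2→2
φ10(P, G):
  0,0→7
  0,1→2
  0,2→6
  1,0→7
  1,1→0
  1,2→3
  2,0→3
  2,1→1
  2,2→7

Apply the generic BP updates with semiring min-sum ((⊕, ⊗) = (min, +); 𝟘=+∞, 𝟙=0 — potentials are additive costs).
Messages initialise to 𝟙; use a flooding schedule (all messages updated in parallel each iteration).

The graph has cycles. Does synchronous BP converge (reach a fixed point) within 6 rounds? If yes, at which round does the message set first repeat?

init: all messages = 𝟙 over 3 values
r1 m[φ0→N] = [0, 2, 4]
r1 m[φ0→C] = [2, 2, 0]
r1 m[φ1→C] = [4, 1, 4]
r1 m[φ1→G] = [2, 4, 1]
r1 m[φ2→N] = [2, 6, 0]
r1 m[φ2→E] = [0, 6, 2]
r1 m[φ3→P] = [2, 3, 3]
r1 m[φ3→G] = [6, 3, 2]
r1 m[φ4→N] = [0, 0, 0]
r1 m[φ4→A] = [0, 1, 0]
r1 m[φ5→P] = [5, 0, 2]
r1 m[φ5→B] = [0, 4, 3]
r1 m[φ6→C] = [5, 8, 1]
r1 m[φ6→H] = [5, 1, 7]
r1 m[φ7→N] = [4, 2, 3]
r1 m[φ7→B] = [3, 5, 2]
r1 m[φ8→C] = [6, 7, 2]
r1 m[φ8→A] = [2, 3, 2]
r1 m[φ9→C] = [0, 1, 2]
r1 m[φ9→A] = [5, 0, 1]
r1 m[φ10→P] = [2, 0, 1]
r1 m[φ10→G] = [3, 0, 3]
r1 m[N→φ0] = [0, 0, 0]
r1 m[N→φ2] = [0, 0, 0]
r1 m[N→φ4] = [0, 0, 0]
r1 m[N→φ7] = [0, 0, 0]
r1 m[P→φ3] = [0, 0, 0]
r1 m[P→φ5] = [0, 0, 0]
r1 m[P→φ10] = [0, 0, 0]
r1 m[C→φ0] = [0, 0, 0]
r1 m[C→φ1] = [0, 0, 0]
r1 m[C→φ6] = [0, 0, 0]
r1 m[C→φ8] = [0, 0, 0]
r1 m[C→φ9] = [0, 0, 0]
r1 m[G→φ1] = [0, 0, 0]
r1 m[G→φ3] = [0, 0, 0]
r1 m[G→φ10] = [0, 0, 0]
r1 m[A→φ4] = [0, 0, 0]
r1 m[A→φ8] = [0, 0, 0]
r1 m[A→φ9] = [0, 0, 0]
r1 m[E→φ2] = [0, 0, 0]
r1 m[H→φ6] = [0, 0, 0]
r1 m[B→φ5] = [0, 0, 0]
r1 m[B→φ7] = [0, 0, 0]
r2 m[φ0→N] = [0, 2, 4]
r2 m[φ0→C] = [2, 2, 0]
r2 m[φ1→C] = [4, 1, 4]
r2 m[φ1→G] = [2, 4, 1]
r2 m[φ2→N] = [2, 6, 0]
r2 m[φ2→E] = [0, 6, 2]
r2 m[φ3→P] = [2, 3, 3]
r2 m[φ3→G] = [6, 3, 2]
r2 m[φ4→N] = [0, 0, 0]
r2 m[φ4→A] = [0, 1, 0]
r2 m[φ5→P] = [5, 0, 2]
r2 m[φ5→B] = [0, 4, 3]
r2 m[φ6→C] = [5, 8, 1]
r2 m[φ6→H] = [5, 1, 7]
r2 m[φ7→N] = [4, 2, 3]
r2 m[φ7→B] = [3, 5, 2]
r2 m[φ8→C] = [6, 7, 2]
r2 m[φ8→A] = [2, 3, 2]
r2 m[φ9→C] = [0, 1, 2]
r2 m[φ9→A] = [5, 0, 1]
r2 m[φ10→P] = [2, 0, 1]
r2 m[φ10→G] = [3, 0, 3]
r2 m[N→φ0] = [6, 8, 3]
r2 m[N→φ2] = [4, 4, 7]
r2 m[N→φ4] = [6, 10, 7]
r2 m[N→φ7] = [2, 8, 4]
r2 m[P→φ3] = [7, 0, 3]
r2 m[P→φ5] = [4, 3, 4]
r2 m[P→φ10] = [7, 3, 5]
r2 m[C→φ0] = [15, 17, 9]
r2 m[C→φ1] = [13, 18, 5]
r2 m[C→φ6] = [12, 11, 8]
r2 m[C→φ8] = [11, 12, 7]
r2 m[C→φ9] = [17, 18, 7]
r2 m[G→φ1] = [9, 3, 5]
r2 m[G→φ3] = [5, 4, 4]
r2 m[G→φ10] = [8, 7, 3]
r2 m[A→φ4] = [7, 3, 3]
r2 m[A→φ8] = [5, 1, 1]
r2 m[A→φ9] = [2, 4, 2]
r2 m[E→φ2] = [0, 0, 0]
r2 m[H→φ6] = [0, 0, 0]
r2 m[B→φ5] = [3, 5, 2]
r2 m[B→φ7] = [0, 4, 3]
r3 m[φ0→N] = [9, 13, 17]
r3 m[φ0→C] = [7, 8, 6]
r3 m[φ1→C] = [11, 6, 7]
r3 m[φ1→G] = [9, 9, 11]
r3 m[φ2→N] = [2, 6, 0]
r3 m[φ2→E] = [7, 10, 6]
r3 m[φ3→P] = [6, 7, 7]
r3 m[φ3→G] = [6, 5, 3]
r3 m[φ4→N] = [5, 3, 3]
r3 m[φ4→A] = [6, 8, 7]
r3 m[φ5→P] = [7, 3, 5]
r3 m[φ5→B] = [3, 8, 6]
r3 m[φ6→C] = [5, 8, 1]
r3 m[φ6→H] = [15, 9, 17]
r3 m[φ7→N] = [4, 3, 3]
r3 m[φ7→B] = [6, 7, 8]
r3 m[φ8→C] = [7, 10, 3]
r3 m[φ8→A] = [9, 10, 9]
r3 m[φ9→C] = [4, 3, 4]
r3 m[φ9→A] = [12, 10, 9]
r3 m[φ10→P] = [9, 6, 8]
r3 m[φ10→G] = [8, 3, 6]
r3 m[N→φ0] = [6, 8, 3]
r3 m[N→φ2] = [4, 4, 7]
r3 m[N→φ4] = [6, 10, 7]
r3 m[N→φ7] = [2, 8, 4]
r3 m[P→φ3] = [7, 0, 3]
r3 m[P→φ5] = [4, 3, 4]
r3 m[P→φ10] = [7, 3, 5]
r3 m[C→φ0] = [15, 17, 9]
r3 m[C→φ1] = [13, 18, 5]
r3 m[C→φ6] = [12, 11, 8]
r3 m[C→φ8] = [11, 12, 7]
r3 m[C→φ9] = [17, 18, 7]
r3 m[G→φ1] = [9, 3, 5]
r3 m[G→φ3] = [5, 4, 4]
r3 m[G→φ10] = [8, 7, 3]
r3 m[A→φ4] = [7, 3, 3]
r3 m[A→φ8] = [5, 1, 1]
r3 m[A→φ9] = [2, 4, 2]
r3 m[E→φ2] = [0, 0, 0]
r3 m[H→φ6] = [0, 0, 0]
r3 m[B→φ5] = [3, 5, 2]
r3 m[B→φ7] = [0, 4, 3]
r4 m[φ0→N] = [9, 13, 17]
r4 m[φ0→C] = [7, 8, 6]
r4 m[φ1→C] = [11, 6, 7]
r4 m[φ1→G] = [9, 9, 11]
r4 m[φ2→N] = [2, 6, 0]
r4 m[φ2→E] = [7, 10, 6]
r4 m[φ3→P] = [6, 7, 7]
r4 m[φ3→G] = [6, 5, 3]
r4 m[φ4→N] = [5, 3, 3]
r4 m[φ4→A] = [6, 8, 7]
r4 m[φ5→P] = [7, 3, 5]
r4 m[φ5→B] = [3, 8, 6]
r4 m[φ6→C] = [5, 8, 1]
r4 m[φ6→H] = [15, 9, 17]
r4 m[φ7→N] = [4, 3, 3]
r4 m[φ7→B] = [6, 7, 8]
r4 m[φ8→C] = [7, 10, 3]
r4 m[φ8→A] = [9, 10, 9]
r4 m[φ9→C] = [4, 3, 4]
r4 m[φ9→A] = [12, 10, 9]
r4 m[φ10→P] = [9, 6, 8]
r4 m[φ10→G] = [8, 3, 6]
r4 m[N→φ0] = [11, 12, 6]
r4 m[N→φ2] = [18, 19, 23]
r4 m[N→φ4] = [15, 22, 20]
r4 m[N→φ7] = [16, 22, 20]
r4 m[P→φ3] = [16, 9, 13]
r4 m[P→φ5] = [15, 13, 15]
r4 m[P→φ10] = [13, 10, 12]
r4 m[C→φ0] = [27, 27, 15]
r4 m[C→φ1] = [23, 29, 14]
r4 m[C→φ6] = [29, 27, 20]
r4 m[C→φ8] = [27, 25, 18]
r4 m[C→φ9] = [30, 32, 17]
r4 m[G→φ1] = [14, 8, 9]
r4 m[G→φ3] = [17, 12, 17]
r4 m[G→φ10] = [15, 14, 14]
r4 m[A→φ4] = [21, 20, 18]
r4 m[A→φ8] = [18, 18, 16]
r4 m[A→φ9] = [15, 18, 16]
r4 m[E→φ2] = [0, 0, 0]
r4 m[H→φ6] = [0, 0, 0]
r4 m[B→φ5] = [6, 7, 8]
r4 m[B→φ7] = [3, 8, 6]
r5 m[φ0→N] = [15, 19, 23]
r5 m[φ0→C] = [10, 11, 11]
r5 m[φ1→C] = [16, 10, 12]
r5 m[φ1→G] = [18, 18, 20]
r5 m[φ2→N] = [2, 6, 0]
r5 m[φ2→E] = [23, 25, 20]
r5 m[φ3→P] = [19, 17, 15]
r5 m[φ3→G] = [15, 14, 12]
r5 m[φ4→N] = [21, 18, 18]
r5 m[φ4→A] = [15, 17, 20]
r5 m[φ5→P] = [13, 6, 8]
r5 m[φ5→B] = [13, 19, 16]
r5 m[φ6→C] = [5, 8, 1]
r5 m[φ6→H] = [27, 21, 29]
r5 m[φ7→N] = [7, 6, 6]
r5 m[φ7→B] = [20, 21, 22]
r5 m[φ8→C] = [24, 25, 18]
r5 m[φ8→A] = [20, 21, 20]
r5 m[φ9→C] = [18, 17, 18]
r5 m[φ9→A] = [22, 20, 19]
r5 m[φ10→P] = [16, 14, 15]
r5 m[φ10→G] = [15, 10, 13]
r5 m[N→φ0] = [11, 12, 6]
r5 m[N→φ2] = [18, 19, 23]
r5 m[N→φ4] = [15, 22, 20]
r5 m[N→φ7] = [16, 22, 20]
r5 m[P→φ3] = [16, 9, 13]
r5 m[P→φ5] = [15, 13, 15]
r5 m[P→φ10] = [13, 10, 12]
r5 m[C→φ0] = [27, 27, 15]
r5 m[C→φ1] = [23, 29, 14]
r5 m[C→φ6] = [29, 27, 20]
r5 m[C→φ8] = [27, 25, 18]
r5 m[C→φ9] = [30, 32, 17]
r5 m[G→φ1] = [14, 8, 9]
r5 m[G→φ3] = [17, 12, 17]
r5 m[G→φ10] = [15, 14, 14]
r5 m[A→φ4] = [21, 20, 18]
r5 m[A→φ8] = [18, 18, 16]
r5 m[A→φ9] = [15, 18, 16]
r5 m[E→φ2] = [0, 0, 0]
r5 m[H→φ6] = [0, 0, 0]
r5 m[B→φ5] = [6, 7, 8]
r5 m[B→φ7] = [3, 8, 6]
r6 m[φ0→N] = [15, 19, 23]
r6 m[φ0→C] = [10, 11, 11]
r6 m[φ1→C] = [16, 10, 12]
r6 m[φ1→G] = [18, 18, 20]
r6 m[φ2→N] = [2, 6, 0]
r6 m[φ2→E] = [23, 25, 20]
r6 m[φ3→P] = [19, 17, 15]
r6 m[φ3→G] = [15, 14, 12]
r6 m[φ4→N] = [21, 18, 18]
r6 m[φ4→A] = [15, 17, 20]
r6 m[φ5→P] = [13, 6, 8]
r6 m[φ5→B] = [13, 19, 16]
r6 m[φ6→C] = [5, 8, 1]
r6 m[φ6→H] = [27, 21, 29]
r6 m[φ7→N] = [7, 6, 6]
r6 m[φ7→B] = [20, 21, 22]
r6 m[φ8→C] = [24, 25, 18]
r6 m[φ8→A] = [20, 21, 20]
r6 m[φ9→C] = [18, 17, 18]
r6 m[φ9→A] = [22, 20, 19]
r6 m[φ10→P] = [16, 14, 15]
r6 m[φ10→G] = [15, 10, 13]
r6 m[N→φ0] = [30, 30, 24]
r6 m[N→φ2] = [43, 43, 47]
r6 m[N→φ4] = [24, 31, 29]
r6 m[N→φ7] = [38, 43, 41]
r6 m[P→φ3] = [29, 20, 23]
r6 m[P→φ5] = [35, 31, 30]
r6 m[P→φ10] = [32, 23, 23]
r6 m[C→φ0] = [63, 60, 49]
r6 m[C→φ1] = [57, 61, 48]
r6 m[C→φ6] = [68, 63, 59]
r6 m[C→φ8] = [49, 46, 42]
r6 m[C→φ9] = [55, 54, 42]
r6 m[G→φ1] = [30, 24, 25]
r6 m[G→φ3] = [33, 28, 33]
r6 m[G→φ10] = [33, 32, 32]
r6 m[A→φ4] = [42, 41, 39]
r6 m[A→φ8] = [37, 37, 39]
r6 m[A→φ9] = [35, 38, 40]
r6 m[E→φ2] = [0, 0, 0]
r6 m[H→φ6] = [0, 0, 0]
r6 m[B→φ5] = [20, 21, 22]
r6 m[B→φ7] = [13, 19, 16]
no fixed point within 6 rounds

NOT CONVERGED within 6 rounds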